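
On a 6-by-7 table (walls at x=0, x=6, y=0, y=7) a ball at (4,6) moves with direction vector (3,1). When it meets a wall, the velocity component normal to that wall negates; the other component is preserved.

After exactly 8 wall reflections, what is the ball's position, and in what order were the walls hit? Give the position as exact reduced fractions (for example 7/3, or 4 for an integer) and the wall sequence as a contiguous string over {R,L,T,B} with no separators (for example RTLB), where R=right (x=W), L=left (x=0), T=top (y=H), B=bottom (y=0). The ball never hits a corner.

Final position: (0,8/3)
Wall sequence: RTLRLBRL

1. t=2/3 → R at (6,20/3); v=(-3,1)
2. t=1/3 → T at (5,7); v=(-3,-1)
3. t=5/3 → L at (0,16/3); v=(3,-1)
4. t=2 → R at (6,10/3); v=(-3,-1)
5. t=2 → L at (0,4/3); v=(3,-1)
6. t=4/3 → B at (4,0); v=(3,1)
7. t=2/3 → R at (6,2/3); v=(-3,1)
8. t=2 → L at (0,8/3); v=(3,1)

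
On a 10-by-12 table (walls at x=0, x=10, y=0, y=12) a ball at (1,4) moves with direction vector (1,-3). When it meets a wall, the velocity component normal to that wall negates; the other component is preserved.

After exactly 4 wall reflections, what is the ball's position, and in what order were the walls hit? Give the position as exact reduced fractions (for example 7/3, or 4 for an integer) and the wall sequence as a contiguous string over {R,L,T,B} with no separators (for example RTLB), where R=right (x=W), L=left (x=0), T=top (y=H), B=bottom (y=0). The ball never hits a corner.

1. t=4/3 → B at (7/3,0); v=(1,3)
2. t=4 → T at (19/3,12); v=(1,-3)
3. t=11/3 → R at (10,1); v=(-1,-3)
4. t=1/3 → B at (29/3,0); v=(-1,3)

Final position: (29/3,0)
Wall sequence: BTRB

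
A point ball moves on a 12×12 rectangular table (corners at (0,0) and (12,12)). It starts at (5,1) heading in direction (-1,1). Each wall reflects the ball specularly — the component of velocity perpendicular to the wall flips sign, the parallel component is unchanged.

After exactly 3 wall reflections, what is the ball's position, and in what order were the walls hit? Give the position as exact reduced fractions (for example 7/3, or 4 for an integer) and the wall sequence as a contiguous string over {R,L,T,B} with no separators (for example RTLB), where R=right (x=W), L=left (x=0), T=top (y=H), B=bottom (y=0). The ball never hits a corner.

Final position: (12,6)
Wall sequence: LTR

1. t=5 → L at (0,6); v=(1,1)
2. t=6 → T at (6,12); v=(1,-1)
3. t=6 → R at (12,6); v=(-1,-1)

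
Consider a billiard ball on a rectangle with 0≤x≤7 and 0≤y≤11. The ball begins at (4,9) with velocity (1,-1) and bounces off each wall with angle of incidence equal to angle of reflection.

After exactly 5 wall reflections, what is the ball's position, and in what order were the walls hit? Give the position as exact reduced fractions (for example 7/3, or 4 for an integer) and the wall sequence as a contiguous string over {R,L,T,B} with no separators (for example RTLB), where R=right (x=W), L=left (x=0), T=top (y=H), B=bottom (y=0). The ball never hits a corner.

1. t=3 → R at (7,6); v=(-1,-1)
2. t=6 → B at (1,0); v=(-1,1)
3. t=1 → L at (0,1); v=(1,1)
4. t=7 → R at (7,8); v=(-1,1)
5. t=3 → T at (4,11); v=(-1,-1)

Final position: (4,11)
Wall sequence: RBLRT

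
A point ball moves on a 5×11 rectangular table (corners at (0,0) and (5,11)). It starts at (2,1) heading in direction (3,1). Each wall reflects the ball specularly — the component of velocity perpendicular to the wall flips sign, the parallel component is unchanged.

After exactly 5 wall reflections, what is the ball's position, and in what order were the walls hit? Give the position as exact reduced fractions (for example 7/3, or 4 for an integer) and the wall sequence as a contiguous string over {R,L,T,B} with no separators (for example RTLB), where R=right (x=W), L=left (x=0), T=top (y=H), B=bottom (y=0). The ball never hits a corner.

Final position: (5,26/3)
Wall sequence: RLRLR

1. t=1 → R at (5,2); v=(-3,1)
2. t=5/3 → L at (0,11/3); v=(3,1)
3. t=5/3 → R at (5,16/3); v=(-3,1)
4. t=5/3 → L at (0,7); v=(3,1)
5. t=5/3 → R at (5,26/3); v=(-3,1)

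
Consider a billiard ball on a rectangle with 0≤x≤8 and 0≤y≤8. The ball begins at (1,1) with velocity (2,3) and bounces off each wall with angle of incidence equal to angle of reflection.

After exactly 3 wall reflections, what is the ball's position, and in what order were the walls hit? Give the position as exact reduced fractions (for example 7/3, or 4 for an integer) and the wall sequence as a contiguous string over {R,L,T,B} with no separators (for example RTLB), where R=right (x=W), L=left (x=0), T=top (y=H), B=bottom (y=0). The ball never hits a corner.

1. t=7/3 → T at (17/3,8); v=(2,-3)
2. t=7/6 → R at (8,9/2); v=(-2,-3)
3. t=3/2 → B at (5,0); v=(-2,3)

Final position: (5,0)
Wall sequence: TRB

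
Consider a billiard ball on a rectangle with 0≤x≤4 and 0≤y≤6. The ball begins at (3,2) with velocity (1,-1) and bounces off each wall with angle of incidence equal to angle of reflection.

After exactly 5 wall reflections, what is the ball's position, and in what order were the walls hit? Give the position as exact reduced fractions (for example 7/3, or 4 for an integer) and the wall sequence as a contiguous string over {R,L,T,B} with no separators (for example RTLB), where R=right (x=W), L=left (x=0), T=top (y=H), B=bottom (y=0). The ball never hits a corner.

Final position: (4,5)
Wall sequence: RBLTR

1. t=1 → R at (4,1); v=(-1,-1)
2. t=1 → B at (3,0); v=(-1,1)
3. t=3 → L at (0,3); v=(1,1)
4. t=3 → T at (3,6); v=(1,-1)
5. t=1 → R at (4,5); v=(-1,-1)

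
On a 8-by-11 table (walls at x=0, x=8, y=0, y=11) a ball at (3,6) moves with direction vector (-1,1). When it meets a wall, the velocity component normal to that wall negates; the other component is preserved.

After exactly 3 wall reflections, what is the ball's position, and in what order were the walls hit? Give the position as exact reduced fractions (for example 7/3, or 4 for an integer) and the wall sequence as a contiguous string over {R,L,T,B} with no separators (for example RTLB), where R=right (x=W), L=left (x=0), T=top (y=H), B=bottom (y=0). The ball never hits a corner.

Final position: (8,5)
Wall sequence: LTR

1. t=3 → L at (0,9); v=(1,1)
2. t=2 → T at (2,11); v=(1,-1)
3. t=6 → R at (8,5); v=(-1,-1)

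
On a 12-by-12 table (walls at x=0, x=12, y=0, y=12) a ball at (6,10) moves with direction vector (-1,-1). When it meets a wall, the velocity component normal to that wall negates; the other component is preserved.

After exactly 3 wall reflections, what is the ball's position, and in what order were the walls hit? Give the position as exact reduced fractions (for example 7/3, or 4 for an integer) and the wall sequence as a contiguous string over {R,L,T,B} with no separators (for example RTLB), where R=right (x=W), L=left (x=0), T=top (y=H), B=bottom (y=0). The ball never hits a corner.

1. t=6 → L at (0,4); v=(1,-1)
2. t=4 → B at (4,0); v=(1,1)
3. t=8 → R at (12,8); v=(-1,1)

Final position: (12,8)
Wall sequence: LBR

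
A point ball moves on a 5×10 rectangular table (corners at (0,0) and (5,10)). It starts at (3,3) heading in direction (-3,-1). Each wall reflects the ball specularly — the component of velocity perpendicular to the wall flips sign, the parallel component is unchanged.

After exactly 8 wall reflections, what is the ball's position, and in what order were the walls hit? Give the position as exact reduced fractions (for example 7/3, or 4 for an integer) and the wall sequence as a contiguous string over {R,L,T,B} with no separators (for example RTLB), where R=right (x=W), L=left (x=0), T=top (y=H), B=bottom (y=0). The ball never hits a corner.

Final position: (0,8)
Wall sequence: LRBLRLRL

1. t=1 → L at (0,2); v=(3,-1)
2. t=5/3 → R at (5,1/3); v=(-3,-1)
3. t=1/3 → B at (4,0); v=(-3,1)
4. t=4/3 → L at (0,4/3); v=(3,1)
5. t=5/3 → R at (5,3); v=(-3,1)
6. t=5/3 → L at (0,14/3); v=(3,1)
7. t=5/3 → R at (5,19/3); v=(-3,1)
8. t=5/3 → L at (0,8); v=(3,1)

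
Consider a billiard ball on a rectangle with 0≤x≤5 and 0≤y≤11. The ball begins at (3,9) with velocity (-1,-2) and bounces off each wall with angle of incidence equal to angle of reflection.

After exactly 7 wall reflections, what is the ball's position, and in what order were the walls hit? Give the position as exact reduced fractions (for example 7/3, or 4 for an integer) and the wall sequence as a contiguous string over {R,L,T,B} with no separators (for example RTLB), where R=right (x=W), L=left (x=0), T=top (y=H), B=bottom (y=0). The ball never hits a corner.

1. t=3 → L at (0,3); v=(1,-2)
2. t=3/2 → B at (3/2,0); v=(1,2)
3. t=7/2 → R at (5,7); v=(-1,2)
4. t=2 → T at (3,11); v=(-1,-2)
5. t=3 → L at (0,5); v=(1,-2)
6. t=5/2 → B at (5/2,0); v=(1,2)
7. t=5/2 → R at (5,5); v=(-1,2)

Final position: (5,5)
Wall sequence: LBRTLBR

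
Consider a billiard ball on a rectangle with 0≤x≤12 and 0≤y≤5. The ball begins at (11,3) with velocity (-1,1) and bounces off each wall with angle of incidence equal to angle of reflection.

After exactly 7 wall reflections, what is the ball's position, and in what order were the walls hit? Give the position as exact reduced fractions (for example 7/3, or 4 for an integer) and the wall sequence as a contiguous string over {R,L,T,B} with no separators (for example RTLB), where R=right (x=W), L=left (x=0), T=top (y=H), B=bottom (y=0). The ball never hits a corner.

Final position: (12,4)
Wall sequence: TBLTBTR

1. t=2 → T at (9,5); v=(-1,-1)
2. t=5 → B at (4,0); v=(-1,1)
3. t=4 → L at (0,4); v=(1,1)
4. t=1 → T at (1,5); v=(1,-1)
5. t=5 → B at (6,0); v=(1,1)
6. t=5 → T at (11,5); v=(1,-1)
7. t=1 → R at (12,4); v=(-1,-1)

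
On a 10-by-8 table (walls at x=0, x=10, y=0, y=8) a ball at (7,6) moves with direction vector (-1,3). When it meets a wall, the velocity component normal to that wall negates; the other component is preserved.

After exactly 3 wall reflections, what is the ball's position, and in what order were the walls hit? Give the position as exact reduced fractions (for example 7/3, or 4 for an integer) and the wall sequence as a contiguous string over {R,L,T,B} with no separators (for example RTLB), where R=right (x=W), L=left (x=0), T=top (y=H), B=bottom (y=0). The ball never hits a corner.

1. t=2/3 → T at (19/3,8); v=(-1,-3)
2. t=8/3 → B at (11/3,0); v=(-1,3)
3. t=8/3 → T at (1,8); v=(-1,-3)

Final position: (1,8)
Wall sequence: TBT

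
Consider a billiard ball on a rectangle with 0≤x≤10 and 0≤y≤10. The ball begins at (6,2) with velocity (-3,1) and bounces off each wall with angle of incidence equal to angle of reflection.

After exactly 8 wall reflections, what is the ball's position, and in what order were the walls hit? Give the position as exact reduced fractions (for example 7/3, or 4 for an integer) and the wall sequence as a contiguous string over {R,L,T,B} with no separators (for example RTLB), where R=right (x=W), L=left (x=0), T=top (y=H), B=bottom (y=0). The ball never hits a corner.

Final position: (10,2/3)
Wall sequence: LRTLRLBR

1. t=2 → L at (0,4); v=(3,1)
2. t=10/3 → R at (10,22/3); v=(-3,1)
3. t=8/3 → T at (2,10); v=(-3,-1)
4. t=2/3 → L at (0,28/3); v=(3,-1)
5. t=10/3 → R at (10,6); v=(-3,-1)
6. t=10/3 → L at (0,8/3); v=(3,-1)
7. t=8/3 → B at (8,0); v=(3,1)
8. t=2/3 → R at (10,2/3); v=(-3,1)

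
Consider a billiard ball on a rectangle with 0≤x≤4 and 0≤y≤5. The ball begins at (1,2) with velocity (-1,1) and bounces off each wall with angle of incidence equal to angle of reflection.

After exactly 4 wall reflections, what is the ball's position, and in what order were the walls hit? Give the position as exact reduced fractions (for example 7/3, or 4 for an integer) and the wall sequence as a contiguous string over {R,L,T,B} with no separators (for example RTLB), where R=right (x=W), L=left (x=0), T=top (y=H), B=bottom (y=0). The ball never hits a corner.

1. t=1 → L at (0,3); v=(1,1)
2. t=2 → T at (2,5); v=(1,-1)
3. t=2 → R at (4,3); v=(-1,-1)
4. t=3 → B at (1,0); v=(-1,1)

Final position: (1,0)
Wall sequence: LTRB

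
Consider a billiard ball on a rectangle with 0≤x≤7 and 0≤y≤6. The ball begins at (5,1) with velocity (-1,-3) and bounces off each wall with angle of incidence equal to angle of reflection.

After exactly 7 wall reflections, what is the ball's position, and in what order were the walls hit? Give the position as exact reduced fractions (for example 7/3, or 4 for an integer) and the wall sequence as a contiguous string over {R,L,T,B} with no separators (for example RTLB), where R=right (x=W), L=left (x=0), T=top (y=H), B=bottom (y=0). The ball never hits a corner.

1. t=1/3 → B at (14/3,0); v=(-1,3)
2. t=2 → T at (8/3,6); v=(-1,-3)
3. t=2 → B at (2/3,0); v=(-1,3)
4. t=2/3 → L at (0,2); v=(1,3)
5. t=4/3 → T at (4/3,6); v=(1,-3)
6. t=2 → B at (10/3,0); v=(1,3)
7. t=2 → T at (16/3,6); v=(1,-3)

Final position: (16/3,6)
Wall sequence: BTBLTBT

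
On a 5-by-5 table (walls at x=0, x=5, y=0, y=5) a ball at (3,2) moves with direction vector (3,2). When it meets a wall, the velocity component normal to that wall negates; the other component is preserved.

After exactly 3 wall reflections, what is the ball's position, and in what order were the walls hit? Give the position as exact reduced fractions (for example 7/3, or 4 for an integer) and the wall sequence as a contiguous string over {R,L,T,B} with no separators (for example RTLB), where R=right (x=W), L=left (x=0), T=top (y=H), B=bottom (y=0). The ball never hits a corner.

1. t=2/3 → R at (5,10/3); v=(-3,2)
2. t=5/6 → T at (5/2,5); v=(-3,-2)
3. t=5/6 → L at (0,10/3); v=(3,-2)

Final position: (0,10/3)
Wall sequence: RTL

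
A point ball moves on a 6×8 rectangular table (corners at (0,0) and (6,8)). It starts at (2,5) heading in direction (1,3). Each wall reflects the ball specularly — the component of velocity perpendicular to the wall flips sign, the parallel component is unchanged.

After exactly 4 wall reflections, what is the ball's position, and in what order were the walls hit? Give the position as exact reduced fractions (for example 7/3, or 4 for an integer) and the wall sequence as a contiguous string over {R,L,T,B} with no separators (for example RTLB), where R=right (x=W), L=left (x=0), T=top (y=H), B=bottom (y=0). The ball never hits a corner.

Final position: (11/3,8)
Wall sequence: TBRT

1. t=1 → T at (3,8); v=(1,-3)
2. t=8/3 → B at (17/3,0); v=(1,3)
3. t=1/3 → R at (6,1); v=(-1,3)
4. t=7/3 → T at (11/3,8); v=(-1,-3)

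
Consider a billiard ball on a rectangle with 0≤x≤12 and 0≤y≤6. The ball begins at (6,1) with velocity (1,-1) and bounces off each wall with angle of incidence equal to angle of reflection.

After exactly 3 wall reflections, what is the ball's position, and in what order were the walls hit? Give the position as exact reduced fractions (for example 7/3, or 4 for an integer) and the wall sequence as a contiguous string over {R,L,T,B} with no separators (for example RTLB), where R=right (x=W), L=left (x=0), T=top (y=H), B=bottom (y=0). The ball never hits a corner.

1. t=1 → B at (7,0); v=(1,1)
2. t=5 → R at (12,5); v=(-1,1)
3. t=1 → T at (11,6); v=(-1,-1)

Final position: (11,6)
Wall sequence: BRT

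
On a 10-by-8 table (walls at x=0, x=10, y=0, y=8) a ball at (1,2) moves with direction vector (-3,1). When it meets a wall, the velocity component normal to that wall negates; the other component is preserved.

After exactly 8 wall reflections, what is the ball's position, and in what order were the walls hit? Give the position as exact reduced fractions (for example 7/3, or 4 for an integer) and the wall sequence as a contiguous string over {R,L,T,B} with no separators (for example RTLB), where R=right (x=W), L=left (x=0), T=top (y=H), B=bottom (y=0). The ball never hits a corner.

1. t=1/3 → L at (0,7/3); v=(3,1)
2. t=10/3 → R at (10,17/3); v=(-3,1)
3. t=7/3 → T at (3,8); v=(-3,-1)
4. t=1 → L at (0,7); v=(3,-1)
5. t=10/3 → R at (10,11/3); v=(-3,-1)
6. t=10/3 → L at (0,1/3); v=(3,-1)
7. t=1/3 → B at (1,0); v=(3,1)
8. t=3 → R at (10,3); v=(-3,1)

Final position: (10,3)
Wall sequence: LRTLRLBR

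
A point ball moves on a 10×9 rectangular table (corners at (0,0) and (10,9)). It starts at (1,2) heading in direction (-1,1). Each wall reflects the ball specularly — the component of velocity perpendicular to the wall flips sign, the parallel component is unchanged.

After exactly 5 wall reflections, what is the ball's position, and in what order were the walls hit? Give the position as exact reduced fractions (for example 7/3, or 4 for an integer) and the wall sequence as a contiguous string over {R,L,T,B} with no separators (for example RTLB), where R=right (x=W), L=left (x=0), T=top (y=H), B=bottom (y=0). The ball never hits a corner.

Final position: (0,5)
Wall sequence: LTRBL

1. t=1 → L at (0,3); v=(1,1)
2. t=6 → T at (6,9); v=(1,-1)
3. t=4 → R at (10,5); v=(-1,-1)
4. t=5 → B at (5,0); v=(-1,1)
5. t=5 → L at (0,5); v=(1,1)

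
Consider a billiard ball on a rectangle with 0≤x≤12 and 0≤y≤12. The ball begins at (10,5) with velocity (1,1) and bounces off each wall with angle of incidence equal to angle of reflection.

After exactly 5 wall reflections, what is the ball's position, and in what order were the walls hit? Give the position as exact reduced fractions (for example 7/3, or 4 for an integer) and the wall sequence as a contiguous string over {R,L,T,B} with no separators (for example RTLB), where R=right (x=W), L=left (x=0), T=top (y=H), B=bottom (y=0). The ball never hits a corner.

Final position: (12,7)
Wall sequence: RTLBR

1. t=2 → R at (12,7); v=(-1,1)
2. t=5 → T at (7,12); v=(-1,-1)
3. t=7 → L at (0,5); v=(1,-1)
4. t=5 → B at (5,0); v=(1,1)
5. t=7 → R at (12,7); v=(-1,1)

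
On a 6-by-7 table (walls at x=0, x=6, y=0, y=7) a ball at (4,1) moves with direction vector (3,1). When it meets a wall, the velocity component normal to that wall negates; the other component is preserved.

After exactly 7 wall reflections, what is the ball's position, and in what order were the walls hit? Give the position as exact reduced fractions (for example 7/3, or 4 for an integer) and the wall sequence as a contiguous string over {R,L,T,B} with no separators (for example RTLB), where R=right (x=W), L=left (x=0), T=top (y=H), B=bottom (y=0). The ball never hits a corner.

Final position: (0,7/3)
Wall sequence: RLRTLRL

1. t=2/3 → R at (6,5/3); v=(-3,1)
2. t=2 → L at (0,11/3); v=(3,1)
3. t=2 → R at (6,17/3); v=(-3,1)
4. t=4/3 → T at (2,7); v=(-3,-1)
5. t=2/3 → L at (0,19/3); v=(3,-1)
6. t=2 → R at (6,13/3); v=(-3,-1)
7. t=2 → L at (0,7/3); v=(3,-1)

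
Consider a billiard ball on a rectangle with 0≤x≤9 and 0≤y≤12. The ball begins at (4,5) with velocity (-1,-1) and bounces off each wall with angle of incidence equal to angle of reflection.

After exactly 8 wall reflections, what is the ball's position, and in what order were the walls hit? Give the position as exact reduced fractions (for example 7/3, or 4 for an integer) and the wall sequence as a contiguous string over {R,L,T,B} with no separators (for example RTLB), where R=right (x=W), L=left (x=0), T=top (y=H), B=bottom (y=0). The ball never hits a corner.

Final position: (0,11)
Wall sequence: LBRTLBRL

1. t=4 → L at (0,1); v=(1,-1)
2. t=1 → B at (1,0); v=(1,1)
3. t=8 → R at (9,8); v=(-1,1)
4. t=4 → T at (5,12); v=(-1,-1)
5. t=5 → L at (0,7); v=(1,-1)
6. t=7 → B at (7,0); v=(1,1)
7. t=2 → R at (9,2); v=(-1,1)
8. t=9 → L at (0,11); v=(1,1)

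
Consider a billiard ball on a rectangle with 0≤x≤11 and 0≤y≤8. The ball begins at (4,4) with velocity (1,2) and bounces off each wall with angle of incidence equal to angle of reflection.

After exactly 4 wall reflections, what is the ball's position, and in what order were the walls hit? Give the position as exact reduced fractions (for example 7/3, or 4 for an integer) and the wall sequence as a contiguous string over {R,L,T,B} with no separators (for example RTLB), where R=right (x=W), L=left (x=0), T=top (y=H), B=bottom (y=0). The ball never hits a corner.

Final position: (8,8)
Wall sequence: TBRT

1. t=2 → T at (6,8); v=(1,-2)
2. t=4 → B at (10,0); v=(1,2)
3. t=1 → R at (11,2); v=(-1,2)
4. t=3 → T at (8,8); v=(-1,-2)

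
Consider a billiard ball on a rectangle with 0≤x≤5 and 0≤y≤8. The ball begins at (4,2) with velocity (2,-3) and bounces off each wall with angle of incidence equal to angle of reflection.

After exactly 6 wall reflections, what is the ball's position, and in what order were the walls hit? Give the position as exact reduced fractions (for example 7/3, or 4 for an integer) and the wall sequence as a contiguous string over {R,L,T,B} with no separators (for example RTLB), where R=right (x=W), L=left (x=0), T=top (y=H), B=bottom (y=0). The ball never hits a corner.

Final position: (4,0)
Wall sequence: RBLTRB

1. t=1/2 → R at (5,1/2); v=(-2,-3)
2. t=1/6 → B at (14/3,0); v=(-2,3)
3. t=7/3 → L at (0,7); v=(2,3)
4. t=1/3 → T at (2/3,8); v=(2,-3)
5. t=13/6 → R at (5,3/2); v=(-2,-3)
6. t=1/2 → B at (4,0); v=(-2,3)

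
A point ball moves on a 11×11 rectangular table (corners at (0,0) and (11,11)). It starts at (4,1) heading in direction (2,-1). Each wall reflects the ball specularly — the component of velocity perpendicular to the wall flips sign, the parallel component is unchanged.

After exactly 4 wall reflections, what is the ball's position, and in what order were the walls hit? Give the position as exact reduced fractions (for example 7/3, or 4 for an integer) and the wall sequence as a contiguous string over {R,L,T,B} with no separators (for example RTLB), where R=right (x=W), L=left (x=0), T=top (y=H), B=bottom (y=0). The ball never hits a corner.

1. t=1 → B at (6,0); v=(2,1)
2. t=5/2 → R at (11,5/2); v=(-2,1)
3. t=11/2 → L at (0,8); v=(2,1)
4. t=3 → T at (6,11); v=(2,-1)

Final position: (6,11)
Wall sequence: BRLT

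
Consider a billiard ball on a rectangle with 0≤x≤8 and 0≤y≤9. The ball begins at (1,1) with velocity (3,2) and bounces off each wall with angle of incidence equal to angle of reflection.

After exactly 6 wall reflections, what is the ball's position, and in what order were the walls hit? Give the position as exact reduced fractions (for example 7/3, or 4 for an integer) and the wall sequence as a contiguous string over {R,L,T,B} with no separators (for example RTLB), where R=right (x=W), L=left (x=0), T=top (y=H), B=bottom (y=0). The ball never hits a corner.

1. t=7/3 → R at (8,17/3); v=(-3,2)
2. t=5/3 → T at (3,9); v=(-3,-2)
3. t=1 → L at (0,7); v=(3,-2)
4. t=8/3 → R at (8,5/3); v=(-3,-2)
5. t=5/6 → B at (11/2,0); v=(-3,2)
6. t=11/6 → L at (0,11/3); v=(3,2)

Final position: (0,11/3)
Wall sequence: RTLRBL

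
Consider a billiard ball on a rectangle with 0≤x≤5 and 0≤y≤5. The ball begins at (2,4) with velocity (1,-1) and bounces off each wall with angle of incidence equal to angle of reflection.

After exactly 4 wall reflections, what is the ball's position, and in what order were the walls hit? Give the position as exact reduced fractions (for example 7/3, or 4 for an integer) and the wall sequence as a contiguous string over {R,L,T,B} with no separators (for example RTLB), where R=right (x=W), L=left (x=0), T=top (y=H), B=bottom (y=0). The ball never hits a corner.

1. t=3 → R at (5,1); v=(-1,-1)
2. t=1 → B at (4,0); v=(-1,1)
3. t=4 → L at (0,4); v=(1,1)
4. t=1 → T at (1,5); v=(1,-1)

Final position: (1,5)
Wall sequence: RBLT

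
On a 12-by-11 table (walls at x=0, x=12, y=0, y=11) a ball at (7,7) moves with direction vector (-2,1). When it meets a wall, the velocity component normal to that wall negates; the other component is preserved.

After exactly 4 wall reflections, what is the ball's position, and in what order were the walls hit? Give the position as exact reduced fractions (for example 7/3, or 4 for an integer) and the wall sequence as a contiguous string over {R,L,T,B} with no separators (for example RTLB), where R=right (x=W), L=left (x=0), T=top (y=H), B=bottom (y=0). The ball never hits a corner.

Final position: (1,0)
Wall sequence: LTRB

1. t=7/2 → L at (0,21/2); v=(2,1)
2. t=1/2 → T at (1,11); v=(2,-1)
3. t=11/2 → R at (12,11/2); v=(-2,-1)
4. t=11/2 → B at (1,0); v=(-2,1)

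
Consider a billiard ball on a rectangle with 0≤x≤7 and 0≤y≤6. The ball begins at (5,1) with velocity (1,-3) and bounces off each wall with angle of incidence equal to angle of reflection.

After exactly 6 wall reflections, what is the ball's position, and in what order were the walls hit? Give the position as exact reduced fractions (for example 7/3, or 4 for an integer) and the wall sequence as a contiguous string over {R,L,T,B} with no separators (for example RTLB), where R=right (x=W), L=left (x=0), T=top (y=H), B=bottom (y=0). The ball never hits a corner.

1. t=1/3 → B at (16/3,0); v=(1,3)
2. t=5/3 → R at (7,5); v=(-1,3)
3. t=1/3 → T at (20/3,6); v=(-1,-3)
4. t=2 → B at (14/3,0); v=(-1,3)
5. t=2 → T at (8/3,6); v=(-1,-3)
6. t=2 → B at (2/3,0); v=(-1,3)

Final position: (2/3,0)
Wall sequence: BRTBTB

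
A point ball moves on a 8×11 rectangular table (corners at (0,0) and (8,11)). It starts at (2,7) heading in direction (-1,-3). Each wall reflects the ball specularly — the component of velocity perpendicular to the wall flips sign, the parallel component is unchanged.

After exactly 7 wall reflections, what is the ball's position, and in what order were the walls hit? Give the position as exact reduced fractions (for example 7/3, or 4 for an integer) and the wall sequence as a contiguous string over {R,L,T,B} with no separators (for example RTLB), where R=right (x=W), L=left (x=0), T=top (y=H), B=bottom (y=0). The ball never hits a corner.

Final position: (1,0)
Wall sequence: LBTBRTB

1. t=2 → L at (0,1); v=(1,-3)
2. t=1/3 → B at (1/3,0); v=(1,3)
3. t=11/3 → T at (4,11); v=(1,-3)
4. t=11/3 → B at (23/3,0); v=(1,3)
5. t=1/3 → R at (8,1); v=(-1,3)
6. t=10/3 → T at (14/3,11); v=(-1,-3)
7. t=11/3 → B at (1,0); v=(-1,3)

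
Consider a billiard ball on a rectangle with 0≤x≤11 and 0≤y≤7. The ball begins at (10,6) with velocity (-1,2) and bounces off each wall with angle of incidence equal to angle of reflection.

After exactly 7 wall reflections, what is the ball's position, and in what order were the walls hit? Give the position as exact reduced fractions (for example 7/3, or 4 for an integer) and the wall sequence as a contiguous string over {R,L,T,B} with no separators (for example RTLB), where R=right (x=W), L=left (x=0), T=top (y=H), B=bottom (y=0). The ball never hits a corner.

Final position: (8,0)
Wall sequence: TBTLBTB

1. t=1/2 → T at (19/2,7); v=(-1,-2)
2. t=7/2 → B at (6,0); v=(-1,2)
3. t=7/2 → T at (5/2,7); v=(-1,-2)
4. t=5/2 → L at (0,2); v=(1,-2)
5. t=1 → B at (1,0); v=(1,2)
6. t=7/2 → T at (9/2,7); v=(1,-2)
7. t=7/2 → B at (8,0); v=(1,2)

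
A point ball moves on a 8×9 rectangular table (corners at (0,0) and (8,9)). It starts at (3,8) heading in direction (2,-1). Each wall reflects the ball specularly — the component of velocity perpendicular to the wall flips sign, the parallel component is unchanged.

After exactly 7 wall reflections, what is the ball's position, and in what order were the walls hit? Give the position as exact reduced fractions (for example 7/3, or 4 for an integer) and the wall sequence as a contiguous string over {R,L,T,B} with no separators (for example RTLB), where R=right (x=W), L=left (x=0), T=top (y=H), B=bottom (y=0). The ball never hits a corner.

Final position: (8,15/2)
Wall sequence: RLBRLTR

1. t=5/2 → R at (8,11/2); v=(-2,-1)
2. t=4 → L at (0,3/2); v=(2,-1)
3. t=3/2 → B at (3,0); v=(2,1)
4. t=5/2 → R at (8,5/2); v=(-2,1)
5. t=4 → L at (0,13/2); v=(2,1)
6. t=5/2 → T at (5,9); v=(2,-1)
7. t=3/2 → R at (8,15/2); v=(-2,-1)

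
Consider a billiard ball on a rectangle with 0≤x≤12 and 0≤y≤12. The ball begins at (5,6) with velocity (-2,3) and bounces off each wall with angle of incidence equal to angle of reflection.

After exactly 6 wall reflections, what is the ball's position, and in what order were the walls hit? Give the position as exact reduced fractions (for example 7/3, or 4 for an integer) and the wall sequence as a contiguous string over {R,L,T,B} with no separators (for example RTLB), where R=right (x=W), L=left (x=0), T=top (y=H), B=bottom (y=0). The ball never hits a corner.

Final position: (1,0)
Wall sequence: TLBRTB

1. t=2 → T at (1,12); v=(-2,-3)
2. t=1/2 → L at (0,21/2); v=(2,-3)
3. t=7/2 → B at (7,0); v=(2,3)
4. t=5/2 → R at (12,15/2); v=(-2,3)
5. t=3/2 → T at (9,12); v=(-2,-3)
6. t=4 → B at (1,0); v=(-2,3)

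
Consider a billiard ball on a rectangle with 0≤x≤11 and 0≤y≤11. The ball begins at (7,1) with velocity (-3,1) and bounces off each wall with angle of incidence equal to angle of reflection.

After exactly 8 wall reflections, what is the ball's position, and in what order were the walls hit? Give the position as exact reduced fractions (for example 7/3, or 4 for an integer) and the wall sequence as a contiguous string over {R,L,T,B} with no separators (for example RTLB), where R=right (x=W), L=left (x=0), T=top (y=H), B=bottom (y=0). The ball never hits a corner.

1. t=7/3 → L at (0,10/3); v=(3,1)
2. t=11/3 → R at (11,7); v=(-3,1)
3. t=11/3 → L at (0,32/3); v=(3,1)
4. t=1/3 → T at (1,11); v=(3,-1)
5. t=10/3 → R at (11,23/3); v=(-3,-1)
6. t=11/3 → L at (0,4); v=(3,-1)
7. t=11/3 → R at (11,1/3); v=(-3,-1)
8. t=1/3 → B at (10,0); v=(-3,1)

Final position: (10,0)
Wall sequence: LRLTRLRB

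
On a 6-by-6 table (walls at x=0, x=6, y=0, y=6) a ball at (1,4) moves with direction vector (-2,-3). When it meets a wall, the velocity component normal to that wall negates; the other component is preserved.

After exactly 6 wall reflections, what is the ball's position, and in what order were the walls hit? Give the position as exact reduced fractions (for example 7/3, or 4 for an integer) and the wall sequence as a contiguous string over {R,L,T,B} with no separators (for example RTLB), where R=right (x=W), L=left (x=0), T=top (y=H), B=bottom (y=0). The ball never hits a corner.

1. t=1/2 → L at (0,5/2); v=(2,-3)
2. t=5/6 → B at (5/3,0); v=(2,3)
3. t=2 → T at (17/3,6); v=(2,-3)
4. t=1/6 → R at (6,11/2); v=(-2,-3)
5. t=11/6 → B at (7/3,0); v=(-2,3)
6. t=7/6 → L at (0,7/2); v=(2,3)

Final position: (0,7/2)
Wall sequence: LBTRBL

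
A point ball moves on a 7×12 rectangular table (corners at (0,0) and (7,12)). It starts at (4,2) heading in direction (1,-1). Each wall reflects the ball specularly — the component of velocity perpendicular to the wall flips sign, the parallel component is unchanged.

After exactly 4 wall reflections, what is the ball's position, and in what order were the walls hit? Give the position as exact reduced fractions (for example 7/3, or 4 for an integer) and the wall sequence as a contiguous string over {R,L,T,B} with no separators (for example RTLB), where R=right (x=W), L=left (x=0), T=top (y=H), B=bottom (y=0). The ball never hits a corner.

Final position: (4,12)
Wall sequence: BRLT

1. t=2 → B at (6,0); v=(1,1)
2. t=1 → R at (7,1); v=(-1,1)
3. t=7 → L at (0,8); v=(1,1)
4. t=4 → T at (4,12); v=(1,-1)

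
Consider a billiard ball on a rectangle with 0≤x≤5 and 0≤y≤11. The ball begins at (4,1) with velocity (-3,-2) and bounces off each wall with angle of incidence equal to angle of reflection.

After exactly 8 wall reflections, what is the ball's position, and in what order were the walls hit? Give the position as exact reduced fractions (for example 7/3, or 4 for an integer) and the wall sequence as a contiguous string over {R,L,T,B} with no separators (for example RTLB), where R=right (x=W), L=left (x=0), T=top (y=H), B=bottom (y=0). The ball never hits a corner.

1. t=1/2 → B at (5/2,0); v=(-3,2)
2. t=5/6 → L at (0,5/3); v=(3,2)
3. t=5/3 → R at (5,5); v=(-3,2)
4. t=5/3 → L at (0,25/3); v=(3,2)
5. t=4/3 → T at (4,11); v=(3,-2)
6. t=1/3 → R at (5,31/3); v=(-3,-2)
7. t=5/3 → L at (0,7); v=(3,-2)
8. t=5/3 → R at (5,11/3); v=(-3,-2)

Final position: (5,11/3)
Wall sequence: BLRLTRLR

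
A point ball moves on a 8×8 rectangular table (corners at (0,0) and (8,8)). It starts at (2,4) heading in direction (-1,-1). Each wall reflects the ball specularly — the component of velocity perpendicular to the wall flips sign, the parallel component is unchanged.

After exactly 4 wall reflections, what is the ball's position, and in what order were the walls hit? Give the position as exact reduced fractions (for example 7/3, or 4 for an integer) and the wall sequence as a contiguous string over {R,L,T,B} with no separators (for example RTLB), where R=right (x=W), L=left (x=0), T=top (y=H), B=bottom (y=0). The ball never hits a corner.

1. t=2 → L at (0,2); v=(1,-1)
2. t=2 → B at (2,0); v=(1,1)
3. t=6 → R at (8,6); v=(-1,1)
4. t=2 → T at (6,8); v=(-1,-1)

Final position: (6,8)
Wall sequence: LBRT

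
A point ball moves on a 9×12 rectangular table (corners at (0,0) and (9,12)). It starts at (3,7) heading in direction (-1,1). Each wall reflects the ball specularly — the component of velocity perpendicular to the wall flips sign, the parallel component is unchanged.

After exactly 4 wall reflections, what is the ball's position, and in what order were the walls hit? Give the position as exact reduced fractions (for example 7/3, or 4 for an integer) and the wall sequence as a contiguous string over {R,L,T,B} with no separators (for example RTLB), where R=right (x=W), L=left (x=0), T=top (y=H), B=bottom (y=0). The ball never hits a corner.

Final position: (4,0)
Wall sequence: LTRB

1. t=3 → L at (0,10); v=(1,1)
2. t=2 → T at (2,12); v=(1,-1)
3. t=7 → R at (9,5); v=(-1,-1)
4. t=5 → B at (4,0); v=(-1,1)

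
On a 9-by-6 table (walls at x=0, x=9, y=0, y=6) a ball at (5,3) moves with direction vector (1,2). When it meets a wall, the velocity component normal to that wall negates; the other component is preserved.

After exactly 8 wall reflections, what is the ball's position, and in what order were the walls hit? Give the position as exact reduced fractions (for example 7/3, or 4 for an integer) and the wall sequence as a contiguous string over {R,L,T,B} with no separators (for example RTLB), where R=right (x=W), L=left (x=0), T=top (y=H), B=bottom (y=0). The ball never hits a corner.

Final position: (7/2,0)
Wall sequence: TRBTBLTB

1. t=3/2 → T at (13/2,6); v=(1,-2)
2. t=5/2 → R at (9,1); v=(-1,-2)
3. t=1/2 → B at (17/2,0); v=(-1,2)
4. t=3 → T at (11/2,6); v=(-1,-2)
5. t=3 → B at (5/2,0); v=(-1,2)
6. t=5/2 → L at (0,5); v=(1,2)
7. t=1/2 → T at (1/2,6); v=(1,-2)
8. t=3 → B at (7/2,0); v=(1,2)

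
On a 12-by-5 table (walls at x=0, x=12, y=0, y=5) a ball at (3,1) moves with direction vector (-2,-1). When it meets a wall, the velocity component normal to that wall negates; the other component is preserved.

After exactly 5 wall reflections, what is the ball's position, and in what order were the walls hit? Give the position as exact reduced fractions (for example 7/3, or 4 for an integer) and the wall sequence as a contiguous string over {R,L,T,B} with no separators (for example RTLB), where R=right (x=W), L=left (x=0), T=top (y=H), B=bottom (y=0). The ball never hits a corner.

1. t=1 → B at (1,0); v=(-2,1)
2. t=1/2 → L at (0,1/2); v=(2,1)
3. t=9/2 → T at (9,5); v=(2,-1)
4. t=3/2 → R at (12,7/2); v=(-2,-1)
5. t=7/2 → B at (5,0); v=(-2,1)

Final position: (5,0)
Wall sequence: BLTRB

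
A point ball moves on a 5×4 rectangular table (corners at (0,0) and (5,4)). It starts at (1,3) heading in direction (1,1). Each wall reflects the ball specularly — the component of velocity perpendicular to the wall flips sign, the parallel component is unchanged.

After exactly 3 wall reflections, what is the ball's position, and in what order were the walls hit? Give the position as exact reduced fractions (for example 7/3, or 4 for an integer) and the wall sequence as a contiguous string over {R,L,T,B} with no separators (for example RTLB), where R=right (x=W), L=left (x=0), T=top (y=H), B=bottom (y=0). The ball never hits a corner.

Final position: (4,0)
Wall sequence: TRB

1. t=1 → T at (2,4); v=(1,-1)
2. t=3 → R at (5,1); v=(-1,-1)
3. t=1 → B at (4,0); v=(-1,1)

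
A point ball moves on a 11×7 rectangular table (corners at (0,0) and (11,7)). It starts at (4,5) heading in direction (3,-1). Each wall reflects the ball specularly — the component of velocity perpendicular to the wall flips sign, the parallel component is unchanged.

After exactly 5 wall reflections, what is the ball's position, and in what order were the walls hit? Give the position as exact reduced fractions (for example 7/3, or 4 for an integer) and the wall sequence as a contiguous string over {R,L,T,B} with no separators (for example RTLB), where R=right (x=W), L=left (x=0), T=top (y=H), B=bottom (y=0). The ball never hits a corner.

1. t=7/3 → R at (11,8/3); v=(-3,-1)
2. t=8/3 → B at (3,0); v=(-3,1)
3. t=1 → L at (0,1); v=(3,1)
4. t=11/3 → R at (11,14/3); v=(-3,1)
5. t=7/3 → T at (4,7); v=(-3,-1)

Final position: (4,7)
Wall sequence: RBLRT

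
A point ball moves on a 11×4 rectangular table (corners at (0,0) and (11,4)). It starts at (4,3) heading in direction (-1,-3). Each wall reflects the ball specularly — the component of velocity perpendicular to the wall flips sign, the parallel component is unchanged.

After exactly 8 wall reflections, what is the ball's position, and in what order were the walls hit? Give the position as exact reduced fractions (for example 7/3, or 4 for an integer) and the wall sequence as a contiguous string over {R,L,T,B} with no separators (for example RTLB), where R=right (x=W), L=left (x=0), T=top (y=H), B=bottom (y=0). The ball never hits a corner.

Final position: (5,0)
Wall sequence: BTBLTBTB

1. t=1 → B at (3,0); v=(-1,3)
2. t=4/3 → T at (5/3,4); v=(-1,-3)
3. t=4/3 → B at (1/3,0); v=(-1,3)
4. t=1/3 → L at (0,1); v=(1,3)
5. t=1 → T at (1,4); v=(1,-3)
6. t=4/3 → B at (7/3,0); v=(1,3)
7. t=4/3 → T at (11/3,4); v=(1,-3)
8. t=4/3 → B at (5,0); v=(1,3)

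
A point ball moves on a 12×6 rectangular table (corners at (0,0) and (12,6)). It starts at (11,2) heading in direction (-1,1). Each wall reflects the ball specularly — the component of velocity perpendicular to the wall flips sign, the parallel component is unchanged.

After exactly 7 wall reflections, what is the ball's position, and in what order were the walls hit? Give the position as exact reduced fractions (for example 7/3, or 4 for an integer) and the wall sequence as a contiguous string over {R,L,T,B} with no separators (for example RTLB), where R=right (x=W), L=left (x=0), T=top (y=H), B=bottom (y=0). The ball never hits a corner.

Final position: (7,6)
Wall sequence: TBLTBRT

1. t=4 → T at (7,6); v=(-1,-1)
2. t=6 → B at (1,0); v=(-1,1)
3. t=1 → L at (0,1); v=(1,1)
4. t=5 → T at (5,6); v=(1,-1)
5. t=6 → B at (11,0); v=(1,1)
6. t=1 → R at (12,1); v=(-1,1)
7. t=5 → T at (7,6); v=(-1,-1)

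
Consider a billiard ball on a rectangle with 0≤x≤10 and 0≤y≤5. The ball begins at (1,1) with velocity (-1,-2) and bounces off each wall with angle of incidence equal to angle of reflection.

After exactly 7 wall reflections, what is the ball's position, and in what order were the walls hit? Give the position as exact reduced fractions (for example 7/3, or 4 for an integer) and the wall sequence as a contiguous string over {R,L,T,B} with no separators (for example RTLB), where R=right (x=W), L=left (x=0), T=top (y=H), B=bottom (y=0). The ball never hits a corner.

1. t=1/2 → B at (1/2,0); v=(-1,2)
2. t=1/2 → L at (0,1); v=(1,2)
3. t=2 → T at (2,5); v=(1,-2)
4. t=5/2 → B at (9/2,0); v=(1,2)
5. t=5/2 → T at (7,5); v=(1,-2)
6. t=5/2 → B at (19/2,0); v=(1,2)
7. t=1/2 → R at (10,1); v=(-1,2)

Final position: (10,1)
Wall sequence: BLTBTBR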